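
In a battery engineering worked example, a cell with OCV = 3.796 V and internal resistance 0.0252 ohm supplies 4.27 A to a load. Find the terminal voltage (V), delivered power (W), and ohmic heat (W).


Step 1: V_terminal = OCV - I*R = 3.796 - 4.27 * 0.0252 = 3.6884 V
Step 2: P_out = V_terminal * I = 3.6884 * 4.27 = 15.75 W
Step 3: Q = I^2 * R = 4.27^2 * 0.0252 = 0.4595 W

V=3.6884 V, P=15.75 W, Q=0.4595 W


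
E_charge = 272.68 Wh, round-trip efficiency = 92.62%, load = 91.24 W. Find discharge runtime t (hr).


Step 1: E_discharge = eta/100 * E_charge = 92.62/100 * 272.68 = 252.56 Wh
Step 2: t = E_discharge / P = 252.56 / 91.24 = 2.768 hr

2.768 hr


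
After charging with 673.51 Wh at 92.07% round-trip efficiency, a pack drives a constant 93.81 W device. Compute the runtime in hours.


Step 1: E_discharge = eta/100 * E_charge = 92.07/100 * 673.51 = 620.1 Wh
Step 2: t = E_discharge / P = 620.1 / 93.81 = 6.610 hr

6.610 hr


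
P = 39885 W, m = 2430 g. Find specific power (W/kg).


Convert: m = 2430 g = 2.43 kg
SP = P / m = 39885 / 2.43 = 16410 W/kg

16410 W/kg


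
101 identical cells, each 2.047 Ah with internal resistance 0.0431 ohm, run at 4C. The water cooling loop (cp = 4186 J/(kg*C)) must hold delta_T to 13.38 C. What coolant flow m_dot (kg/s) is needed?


Step 1: I = 4 * 2.047 = 8.188 A
Step 2: Q_cell = I^2 * R = 8.188^2 * 0.0431 = 2.8896 W
Step 3: Q_total = 101 * 2.8896 = 291.85 W
Step 4: m_dot = Q_total / (cp * dT) = 291.85 / (4186 * 13.38) = 0.005211 kg/s

0.005211 kg/s


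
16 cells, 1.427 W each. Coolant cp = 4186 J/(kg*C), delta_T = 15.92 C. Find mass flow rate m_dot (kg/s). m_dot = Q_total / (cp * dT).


Step 1: Total heat Q = 16 * 1.427 W = 22.832 W
Step 2: denom = cp * dT = 4186 * 15.92 = 66641
Step 3: m_dot = 22.832 / 66641 = 3.426e-04 kg/s

3.426e-04 kg/s


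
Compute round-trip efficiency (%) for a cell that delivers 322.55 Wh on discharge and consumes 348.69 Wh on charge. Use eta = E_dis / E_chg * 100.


Round-trip efficiency = 322.55/348.69 * 100% = 92.50%

92.50%


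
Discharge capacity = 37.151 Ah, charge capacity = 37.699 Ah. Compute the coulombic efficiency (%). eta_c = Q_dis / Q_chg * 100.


eta_c = Q_dis / Q_chg * 100 = 37.151 / 37.699 * 100 = 98.55%

98.55%


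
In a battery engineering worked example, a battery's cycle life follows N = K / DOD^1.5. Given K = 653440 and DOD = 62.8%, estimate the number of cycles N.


DOD^1.5 = 497.67
N = K / DOD^1.5 = 653440 / 497.67 = 1313

1313 cycles


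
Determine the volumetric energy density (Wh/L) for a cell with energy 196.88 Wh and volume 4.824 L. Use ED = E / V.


ED = E / V = 196.88 / 4.824 = 40.81 Wh/L

40.81 Wh/L


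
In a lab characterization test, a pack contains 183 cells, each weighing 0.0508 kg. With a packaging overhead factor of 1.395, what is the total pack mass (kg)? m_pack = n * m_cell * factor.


m_pack = n * m_cell * overhead = 183 * 0.0508 * 1.395 = 12.97 kg

12.97 kg


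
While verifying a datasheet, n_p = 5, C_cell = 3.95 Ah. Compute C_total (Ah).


C_total = 5 * 3.95 = 19.75 Ah

19.75 Ah


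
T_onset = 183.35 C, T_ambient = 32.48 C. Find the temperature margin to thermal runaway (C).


margin = T_onset - T_ambient = 183.35 - 32.48 = 150.87 C

150.87 C


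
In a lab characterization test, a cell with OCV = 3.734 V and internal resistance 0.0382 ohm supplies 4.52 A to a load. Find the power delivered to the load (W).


Step 1: V_terminal = OCV - I*R = 3.734 - 4.52 * 0.0382 = 3.5613 V
Step 2: P_out = V_terminal * I = 3.5613 * 4.52 = 16.10 W

16.10 W


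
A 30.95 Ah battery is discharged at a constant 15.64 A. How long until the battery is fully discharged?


t = capacity / current = 30.95 / 15.64 = 1.979 hr

1.979 hr


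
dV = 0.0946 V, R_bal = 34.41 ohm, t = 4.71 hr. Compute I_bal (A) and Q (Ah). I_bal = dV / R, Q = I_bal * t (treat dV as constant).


First, Ohm's law: I_bal = 0.0946 V / 34.41 ohm = 0.0027492 A
Then Q = I * t = 0.0027492 A * 4.71 hr = 0.01295 Ah

I=0.0027492 A, Q=0.01295 Ah


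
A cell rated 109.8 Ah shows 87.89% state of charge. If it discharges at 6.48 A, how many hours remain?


Step 1: remaining = SOC/100 * C_total = 87.89/100 * 109.8 = 96.503 Ah
Step 2: t = remaining / I = 96.503 / 6.48 = 14.89 hr

14.89 hr


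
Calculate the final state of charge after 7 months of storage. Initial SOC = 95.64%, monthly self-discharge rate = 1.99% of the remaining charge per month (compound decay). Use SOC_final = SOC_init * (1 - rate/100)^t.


decay = (1 - 1.99/100)^7 = 0.86875
SOC_final = 95.64 * 0.86875 = 83.09%

83.09%


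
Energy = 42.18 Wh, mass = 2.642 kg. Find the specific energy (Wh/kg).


ED = E / m = 42.18 / 2.642 = 15.97 Wh/kg

15.97 Wh/kg


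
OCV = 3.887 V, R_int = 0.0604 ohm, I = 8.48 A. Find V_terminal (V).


IR drop = 8.48 * 0.0604 = 0.51219 V
V = 3.887 - 0.51219 = 3.375 V

3.375 V


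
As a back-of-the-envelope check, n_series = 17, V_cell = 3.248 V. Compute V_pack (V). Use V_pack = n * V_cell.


Series voltages add: 17 * 3.248 V = 55.216 V

55.216 V


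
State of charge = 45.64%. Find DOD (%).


Complement of SOC: DOD = 100% - 45.64% = 54.36%

54.36%


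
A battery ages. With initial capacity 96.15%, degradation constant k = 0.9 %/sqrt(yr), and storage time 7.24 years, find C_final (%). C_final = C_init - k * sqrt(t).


sqrt(t) = sqrt(7.24) = 2.6907
C_final = 96.15 - 0.9 * 2.6907 = 93.73%

93.73%


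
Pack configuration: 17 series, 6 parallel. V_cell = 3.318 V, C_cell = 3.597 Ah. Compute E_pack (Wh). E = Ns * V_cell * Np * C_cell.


V_pack = 17 * 3.318 = 56.406 V
C_pack = 6 * 3.597 = 21.582 Ah
E = V_pack * C_pack = 56.406 * 21.582 = 1217 Wh

1217 Wh


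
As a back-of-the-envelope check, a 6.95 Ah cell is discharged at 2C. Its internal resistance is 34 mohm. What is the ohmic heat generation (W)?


Convert: R = 34 mohm = 0.034 ohm
Step 1: I = C_rate * capacity = 2 * 6.95 = 13.9 A
Step 2: Q = I^2 * R = 13.9^2 * 0.034 = 193.21 * 0.034 = 6.569 W

6.569 W


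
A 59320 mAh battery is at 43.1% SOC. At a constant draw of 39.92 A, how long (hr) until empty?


Convert: C_total = 59320 mAh = 59.32 Ah
Step 1: remaining = SOC/100 * C_total = 43.1/100 * 59.32 = 25.567 Ah
Step 2: t = remaining / I = 25.567 / 39.92 = 0.6405 hr

0.6405 hr


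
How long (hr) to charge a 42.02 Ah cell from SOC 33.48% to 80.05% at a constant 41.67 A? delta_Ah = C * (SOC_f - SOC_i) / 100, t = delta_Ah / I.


Step 1: dSOC = 80.05% - 33.48% = 46.57%
Step 2: delta_Ah = 42.02 * 46.57 / 100 = 19.569 Ah
Step 3: t = 19.569 / 41.67 = 0.4696 hr

0.4696 hr


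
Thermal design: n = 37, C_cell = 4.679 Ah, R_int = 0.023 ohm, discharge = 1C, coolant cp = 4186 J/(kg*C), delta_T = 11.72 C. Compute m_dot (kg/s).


Step 1: I = 1 * 4.679 = 4.679 A
Step 2: Q_cell = I^2 * R = 4.679^2 * 0.023 = 0.50354 W
Step 3: Q_total = 37 * 0.50354 = 18.631 W
Step 4: m_dot = Q_total / (cp * dT) = 18.631 / (4186 * 11.72) = 3.798e-04 kg/s

3.798e-04 kg/s


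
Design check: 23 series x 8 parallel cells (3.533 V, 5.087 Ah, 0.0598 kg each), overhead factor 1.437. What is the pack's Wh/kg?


Step 1: V_pack = 23 * 3.533 = 81.259 V
Step 2: C_pack = 8 * 5.087 = 40.696 Ah
Step 3: E_pack = V_pack * C_pack = 81.259 * 40.696 = 3306.9 Wh
Step 4: m_pack = 23 * 8 * 0.0598 * 1.437 = 15.812 kg
Step 5: ED = E_pack / m_pack = 3306.9 / 15.812 = 209.1 Wh/kg

209.1 Wh/kg


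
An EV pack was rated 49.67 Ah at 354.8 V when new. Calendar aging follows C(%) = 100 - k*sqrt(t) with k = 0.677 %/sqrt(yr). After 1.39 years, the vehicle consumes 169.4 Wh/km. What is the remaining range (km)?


Step 1: capacity retention = 100 - 0.677 * sqrt(1.39) = 100 - 0.677 * 1.179 = 99.202%
Step 2: C_now = 49.67 * 99.202/100 = 49.274 Ah
Step 3: E_pack = V * C_now = 354.8 * 49.274 = 17482 Wh
Step 4: range = E_pack / consumption = 17482 / 169.4 = 103.2 km

103.2 km


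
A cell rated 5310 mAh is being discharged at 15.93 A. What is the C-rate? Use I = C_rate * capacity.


Convert: capacity = 5310 mAh = 5.31 Ah
Rearranging: C_rate = 15.93 / 5.31 = 3C

3C


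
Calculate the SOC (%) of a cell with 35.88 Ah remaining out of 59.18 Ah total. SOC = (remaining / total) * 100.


SOC = (remaining / total) * 100 = (35.88 / 59.18) * 100 = 60.63%

60.63%


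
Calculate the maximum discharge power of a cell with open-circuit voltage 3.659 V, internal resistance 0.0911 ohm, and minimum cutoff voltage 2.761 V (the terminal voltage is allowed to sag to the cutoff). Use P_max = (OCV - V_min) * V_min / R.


P_max = (OCV - V_min) * V_min / R = (3.659 - 2.761) * 2.761 / 0.0911 = 0.898 * 2.761 / 0.0911 = 27.22 W

27.22 W


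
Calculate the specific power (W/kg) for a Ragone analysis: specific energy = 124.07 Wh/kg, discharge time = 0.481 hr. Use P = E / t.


P_specific = E / t = 124.07 / 0.481 = 257.9 W/kg

257.9 W/kg


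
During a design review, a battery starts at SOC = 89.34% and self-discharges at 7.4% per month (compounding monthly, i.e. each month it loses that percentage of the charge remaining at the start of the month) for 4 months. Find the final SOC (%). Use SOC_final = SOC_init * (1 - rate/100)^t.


Monthly retention factor = 1 - 7.4/100 = 0.926
Over 4 months: factor^4 = 0.73527
SOC_final = 89.34 * 0.73527 = 65.69%

65.69%


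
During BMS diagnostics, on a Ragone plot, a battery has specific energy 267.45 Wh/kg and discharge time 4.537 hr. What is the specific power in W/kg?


Specific power = 267.45 Wh/kg / 4.537 hr = 58.95 W/kg

58.95 W/kg


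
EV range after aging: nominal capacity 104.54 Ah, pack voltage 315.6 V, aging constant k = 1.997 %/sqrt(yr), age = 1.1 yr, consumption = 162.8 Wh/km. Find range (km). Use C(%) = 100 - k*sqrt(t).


Step 1: capacity retention = 100 - 1.997 * sqrt(1.1) = 100 - 1.997 * 1.0488 = 97.906%
Step 2: C_now = 104.54 * 97.906/100 = 102.35 Ah
Step 3: E_pack = V * C_now = 315.6 * 102.35 = 32302 Wh
Step 4: range = E_pack / consumption = 32302 / 162.8 = 198.4 km

198.4 km


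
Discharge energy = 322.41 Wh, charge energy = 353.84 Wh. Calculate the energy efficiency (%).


Round-trip efficiency = 322.41/353.84 * 100% = 91.12%

91.12%


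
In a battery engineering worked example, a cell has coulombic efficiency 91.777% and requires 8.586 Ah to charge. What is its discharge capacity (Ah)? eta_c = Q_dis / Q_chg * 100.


Q_dis = eta/100 * Q_chg = 91.777/100 * 8.586 = 7.880 Ah

7.880 Ah


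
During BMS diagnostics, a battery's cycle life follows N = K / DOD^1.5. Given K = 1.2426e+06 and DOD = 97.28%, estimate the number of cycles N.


DOD^1.5 = 959.48
N = K / DOD^1.5 = 1.2426e+06 / 959.48 = 1295

1295 cycles


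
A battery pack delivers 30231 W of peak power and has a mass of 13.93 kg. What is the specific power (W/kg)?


SP = P / m = 30231 / 13.93 = 2170 W/kg

2170 W/kg


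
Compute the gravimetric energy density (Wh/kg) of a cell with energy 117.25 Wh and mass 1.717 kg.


Specific energy = 117.25 Wh / 1.717 kg = 68.29 Wh/kg

68.29 Wh/kg


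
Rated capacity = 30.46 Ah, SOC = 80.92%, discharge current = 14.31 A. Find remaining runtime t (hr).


Step 1: remaining = SOC/100 * C_total = 80.92/100 * 30.46 = 24.648 Ah
Step 2: t = remaining / I = 24.648 / 14.31 = 1.722 hr

1.722 hr


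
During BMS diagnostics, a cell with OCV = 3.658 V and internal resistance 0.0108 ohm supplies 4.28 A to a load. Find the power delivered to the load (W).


Step 1: V_terminal = OCV - I*R = 3.658 - 4.28 * 0.0108 = 3.6118 V
Step 2: P_out = V_terminal * I = 3.6118 * 4.28 = 15.46 W

15.46 W


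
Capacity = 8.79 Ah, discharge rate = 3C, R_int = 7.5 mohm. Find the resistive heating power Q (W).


Convert: R = 7.5 mohm = 0.0075 ohm
Step 1: I = C_rate * capacity = 3 * 8.79 = 26.37 A
Step 2: Q = I^2 * R = 26.37^2 * 0.0075 = 695.38 * 0.0075 = 5.215 W

5.215 W


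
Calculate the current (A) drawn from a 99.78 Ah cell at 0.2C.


I = C_rate * capacity = 0.2 * 99.78 = 19.956 A

19.956 A


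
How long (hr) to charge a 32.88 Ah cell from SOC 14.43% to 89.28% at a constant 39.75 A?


Step 1: dSOC = 89.28% - 14.43% = 74.85%
Step 2: delta_Ah = 32.88 * 74.85 / 100 = 24.611 Ah
Step 3: t = 24.611 / 39.75 = 0.6191 hr

0.6191 hr


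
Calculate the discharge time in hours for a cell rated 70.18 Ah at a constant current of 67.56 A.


t = capacity / current = 70.18 / 67.56 = 1.039 hr

1.039 hr


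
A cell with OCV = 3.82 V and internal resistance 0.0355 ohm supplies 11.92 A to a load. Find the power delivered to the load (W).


Step 1: V_terminal = OCV - I*R = 3.82 - 11.92 * 0.0355 = 3.3968 V
Step 2: P_out = V_terminal * I = 3.3968 * 11.92 = 40.49 W

40.49 W


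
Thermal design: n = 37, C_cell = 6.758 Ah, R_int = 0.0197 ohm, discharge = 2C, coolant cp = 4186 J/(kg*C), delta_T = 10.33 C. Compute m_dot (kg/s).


Step 1: I = 2 * 6.758 = 13.516 A
Step 2: Q_cell = I^2 * R = 13.516^2 * 0.0197 = 3.5988 W
Step 3: Q_total = 37 * 3.5988 = 133.16 W
Step 4: m_dot = Q_total / (cp * dT) = 133.16 / (4186 * 10.33) = 0.003079 kg/s

0.003079 kg/s


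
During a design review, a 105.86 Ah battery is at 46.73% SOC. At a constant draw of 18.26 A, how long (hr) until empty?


Step 1: remaining = SOC/100 * C_total = 46.73/100 * 105.86 = 49.468 Ah
Step 2: t = remaining / I = 49.468 / 18.26 = 2.709 hr

2.709 hr


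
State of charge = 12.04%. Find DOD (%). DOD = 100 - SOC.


Complement of SOC: DOD = 100% - 12.04% = 87.96%

87.96%


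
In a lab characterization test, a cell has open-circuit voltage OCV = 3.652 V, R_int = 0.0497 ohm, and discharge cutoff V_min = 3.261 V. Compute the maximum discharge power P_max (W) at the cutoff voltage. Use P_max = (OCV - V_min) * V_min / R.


dV = OCV - V_min = 0.391 V (so I_max = dV / R)
P_max = dV * V_min / R = 0.391 * 3.261 / 0.0497 = 25.65 W

25.65 W


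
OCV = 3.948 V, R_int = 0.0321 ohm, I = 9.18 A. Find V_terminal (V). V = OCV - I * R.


V = OCV - I*R = 3.948 - 9.18 * 0.0321 = 3.653 V

3.653 V


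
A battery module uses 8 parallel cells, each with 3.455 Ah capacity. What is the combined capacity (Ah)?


C_total = 8 * 3.455 = 27.64 Ah

27.64 Ah


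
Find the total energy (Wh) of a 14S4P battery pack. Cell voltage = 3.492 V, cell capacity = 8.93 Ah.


E = Ns * Vcell * Np * Ccell = 14 * 3.492 * 4 * 8.93 = 1746 Wh

1746 Wh


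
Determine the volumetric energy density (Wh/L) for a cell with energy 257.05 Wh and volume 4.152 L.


Volumetric ED = 257.05 Wh / 4.152 L = 61.91 Wh/L

61.91 Wh/L


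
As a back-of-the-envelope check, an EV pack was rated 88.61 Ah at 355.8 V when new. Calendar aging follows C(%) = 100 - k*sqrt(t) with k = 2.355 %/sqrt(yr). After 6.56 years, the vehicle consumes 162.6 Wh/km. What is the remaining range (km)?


Step 1: capacity retention = 100 - 2.355 * sqrt(6.56) = 100 - 2.355 * 2.5612 = 93.968%
Step 2: C_now = 88.61 * 93.968/100 = 83.265 Ah
Step 3: E_pack = V * C_now = 355.8 * 83.265 = 29626 Wh
Step 4: range = E_pack / consumption = 29626 / 162.6 = 182.2 km

182.2 km


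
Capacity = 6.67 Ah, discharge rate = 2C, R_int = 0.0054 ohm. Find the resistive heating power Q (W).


Step 1: I = C_rate * capacity = 2 * 6.67 = 13.34 A
Step 2: Q = I^2 * R = 13.34^2 * 0.0054 = 177.96 * 0.0054 = 0.9610 W

0.9610 W


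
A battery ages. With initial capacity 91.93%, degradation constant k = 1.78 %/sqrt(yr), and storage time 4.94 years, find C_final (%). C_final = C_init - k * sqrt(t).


Step 1: sqrt(4.94 yr) = 2.2226
Step 2: drop = 1.78 * 2.2226 = 3.9562
Step 3: C_final = 91.93 - 3.9562 = 87.97%

87.97%


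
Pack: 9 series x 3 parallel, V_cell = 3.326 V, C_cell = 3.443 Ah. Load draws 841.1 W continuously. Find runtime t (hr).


Step 1: E_pack = Ns * V_cell * Np * C_cell = 9 * 3.326 * 3 * 3.443 = 309.19 Wh
Step 2: t = E_pack / P = 309.19 / 841.1 = 0.3676 hr

0.3676 hr


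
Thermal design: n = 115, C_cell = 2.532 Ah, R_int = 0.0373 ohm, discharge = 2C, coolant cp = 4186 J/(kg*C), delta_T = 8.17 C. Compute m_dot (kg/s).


Step 1: I = 2 * 2.532 = 5.064 A
Step 2: Q_cell = I^2 * R = 5.064^2 * 0.0373 = 0.95652 W
Step 3: Q_total = 115 * 0.95652 = 110 W
Step 4: m_dot = Q_total / (cp * dT) = 110 / (4186 * 8.17) = 0.003216 kg/s

0.003216 kg/s


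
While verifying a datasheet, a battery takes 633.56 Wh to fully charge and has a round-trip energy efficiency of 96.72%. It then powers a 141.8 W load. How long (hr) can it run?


Step 1: E_discharge = eta/100 * E_charge = 96.72/100 * 633.56 = 612.78 Wh
Step 2: t = E_discharge / P = 612.78 / 141.8 = 4.321 hr

4.321 hr


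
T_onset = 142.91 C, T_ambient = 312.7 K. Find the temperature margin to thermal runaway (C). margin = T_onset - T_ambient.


Convert: T_ambient = 312.7 K = 39.55 C
margin = 142.91 - 39.55 = 103.36 C

103.36 C


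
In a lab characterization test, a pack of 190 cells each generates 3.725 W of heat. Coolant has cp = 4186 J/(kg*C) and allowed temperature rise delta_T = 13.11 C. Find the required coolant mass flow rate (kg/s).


Step 1: Total heat Q = 190 * 3.725 W = 707.75 W
Step 2: denom = cp * dT = 4186 * 13.11 = 54878
Step 3: m_dot = 707.75 / 54878 = 0.01290 kg/s

0.01290 kg/s


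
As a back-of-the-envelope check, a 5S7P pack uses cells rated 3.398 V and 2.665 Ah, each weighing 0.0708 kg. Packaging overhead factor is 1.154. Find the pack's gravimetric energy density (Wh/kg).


Step 1: V_pack = 5 * 3.398 = 16.99 V
Step 2: C_pack = 7 * 2.665 = 18.655 Ah
Step 3: E_pack = V_pack * C_pack = 16.99 * 18.655 = 316.95 Wh
Step 4: m_pack = 5 * 7 * 0.0708 * 1.154 = 2.8596 kg
Step 5: ED = E_pack / m_pack = 316.95 / 2.8596 = 110.8 Wh/kg

110.8 Wh/kg


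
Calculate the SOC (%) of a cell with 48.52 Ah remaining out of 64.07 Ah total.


SOC = (remaining / total) * 100 = (48.52 / 64.07) * 100 = 75.73%

75.73%


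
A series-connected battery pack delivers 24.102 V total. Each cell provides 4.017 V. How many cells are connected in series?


n = V_pack / V_cell = 24.102 / 4.017 = 6

6


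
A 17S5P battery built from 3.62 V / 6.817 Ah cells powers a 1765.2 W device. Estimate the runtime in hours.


Step 1: E_pack = Ns * V_cell * Np * C_cell = 17 * 3.62 * 5 * 6.817 = 2097.6 Wh
Step 2: t = E_pack / P = 2097.6 / 1765.2 = 1.188 hr

1.188 hr


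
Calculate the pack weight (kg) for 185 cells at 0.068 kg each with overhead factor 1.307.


Cell mass sum = 185 * 0.068 = 12.58 kg
With overhead 1.307: m_pack = 12.58 * 1.307 = 16.44 kg

16.44 kg


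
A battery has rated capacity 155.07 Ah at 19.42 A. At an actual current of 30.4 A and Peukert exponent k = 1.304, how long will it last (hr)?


t_rated = C / I_rated = 155.07 / 19.42 = 7.9851 hr
(I_rated/I)^k = (0.63882)^1.304 = 0.55746
t = t_rated * (I_rated/I)^k = 7.9851 * 0.55746 = 4.451 hr

4.451 hr


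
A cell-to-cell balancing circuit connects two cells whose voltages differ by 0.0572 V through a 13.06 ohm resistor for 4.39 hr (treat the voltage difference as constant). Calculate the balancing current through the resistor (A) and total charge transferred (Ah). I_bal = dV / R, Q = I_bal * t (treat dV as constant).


I_bal = dV / R = 0.0572 / 13.06 = 0.0043798 A
Q = I_bal * t = 0.0043798 * 4.39 = 0.01923 Ah

I=0.0043798 A, Q=0.01923 Ah


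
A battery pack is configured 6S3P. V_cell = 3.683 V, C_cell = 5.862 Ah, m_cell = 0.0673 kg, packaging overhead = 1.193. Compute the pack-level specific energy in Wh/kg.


Step 1: V_pack = 6 * 3.683 = 22.098 V
Step 2: C_pack = 3 * 5.862 = 17.586 Ah
Step 3: E_pack = V_pack * C_pack = 22.098 * 17.586 = 388.62 Wh
Step 4: m_pack = 6 * 3 * 0.0673 * 1.193 = 1.4452 kg
Step 5: ED = E_pack / m_pack = 388.62 / 1.4452 = 268.9 Wh/kg

268.9 Wh/kg


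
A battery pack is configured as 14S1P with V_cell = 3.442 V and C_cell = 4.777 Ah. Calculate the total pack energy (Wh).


V_pack = 14 * 3.442 = 48.188 V
C_pack = 1 * 4.777 = 4.777 Ah
E = V_pack * C_pack = 48.188 * 4.777 = 230.2 Wh

230.2 Wh


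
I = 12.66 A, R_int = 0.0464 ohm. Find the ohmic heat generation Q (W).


Q = I^2 * R = 12.66^2 * 0.0464 = 7.437 W

7.437 W


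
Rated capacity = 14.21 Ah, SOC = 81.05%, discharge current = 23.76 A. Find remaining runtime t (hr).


Step 1: remaining = SOC/100 * C_total = 81.05/100 * 14.21 = 11.517 Ah
Step 2: t = remaining / I = 11.517 / 23.76 = 0.4847 hr

0.4847 hr


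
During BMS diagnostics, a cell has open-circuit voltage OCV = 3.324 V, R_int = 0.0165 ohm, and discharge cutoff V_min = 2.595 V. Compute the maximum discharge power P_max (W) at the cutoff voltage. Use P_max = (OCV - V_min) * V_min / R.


dV = OCV - V_min = 0.729 V (so I_max = dV / R)
P_max = dV * V_min / R = 0.729 * 2.595 / 0.0165 = 114.7 W

114.7 W


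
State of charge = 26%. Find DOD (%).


DOD = 100 - SOC = 100 - 26 = 74%

74%


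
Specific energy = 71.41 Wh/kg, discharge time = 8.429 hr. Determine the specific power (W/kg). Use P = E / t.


Specific power = 71.41 Wh/kg / 8.429 hr = 8.472 W/kg

8.472 W/kg


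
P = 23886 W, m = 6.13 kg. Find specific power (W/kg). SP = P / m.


SP = P / m = 23886 / 6.13 = 3897 W/kg

3897 W/kg


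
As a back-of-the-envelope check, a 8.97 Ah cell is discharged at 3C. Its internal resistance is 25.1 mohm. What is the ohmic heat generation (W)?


Convert: R = 25.1 mohm = 0.0251 ohm
Step 1: I = C_rate * capacity = 3 * 8.97 = 26.91 A
Step 2: Q = I^2 * R = 26.91^2 * 0.0251 = 724.15 * 0.0251 = 18.18 W

18.18 W


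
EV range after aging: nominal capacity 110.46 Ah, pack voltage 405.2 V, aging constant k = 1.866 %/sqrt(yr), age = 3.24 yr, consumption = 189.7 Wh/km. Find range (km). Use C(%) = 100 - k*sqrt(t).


Step 1: capacity retention = 100 - 1.866 * sqrt(3.24) = 100 - 1.866 * 1.8 = 96.641%
Step 2: C_now = 110.46 * 96.641/100 = 106.75 Ah
Step 3: E_pack = V * C_now = 405.2 * 106.75 = 43255 Wh
Step 4: range = E_pack / consumption = 43255 / 189.7 = 228.0 km

228.0 km


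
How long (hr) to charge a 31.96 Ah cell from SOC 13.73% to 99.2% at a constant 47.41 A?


Step 1: dSOC = 99.2% - 13.73% = 85.47%
Step 2: delta_Ah = 31.96 * 85.47 / 100 = 27.316 Ah
Step 3: t = 27.316 / 47.41 = 0.5762 hr

0.5762 hr


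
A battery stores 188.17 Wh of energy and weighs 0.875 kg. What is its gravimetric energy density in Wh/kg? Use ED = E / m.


Specific energy = 188.17 Wh / 0.875 kg = 215.1 Wh/kg

215.1 Wh/kg


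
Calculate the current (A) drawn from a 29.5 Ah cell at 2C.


I = C_rate * capacity = 2 * 29.5 = 59 A

59 A


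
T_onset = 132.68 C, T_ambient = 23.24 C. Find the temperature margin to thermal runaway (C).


margin = T_onset - T_ambient = 132.68 - 23.24 = 109.44 C

109.44 C


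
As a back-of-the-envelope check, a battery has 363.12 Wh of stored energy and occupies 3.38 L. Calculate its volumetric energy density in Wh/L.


Volumetric ED = 363.12 Wh / 3.38 L = 107.4 Wh/L

107.4 Wh/L


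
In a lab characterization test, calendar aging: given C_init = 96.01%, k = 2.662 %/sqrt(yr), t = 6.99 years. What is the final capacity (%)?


Step 1: sqrt(6.99 yr) = 2.6439
Step 2: drop = 2.662 * 2.6439 = 7.0381
Step 3: C_final = 96.01 - 7.0381 = 88.97%

88.97%


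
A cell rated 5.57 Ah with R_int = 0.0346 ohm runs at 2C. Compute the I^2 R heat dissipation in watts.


Step 1: I = C_rate * capacity = 2 * 5.57 = 11.14 A
Step 2: Q = I^2 * R = 11.14^2 * 0.0346 = 124.1 * 0.0346 = 4.294 W

4.294 W


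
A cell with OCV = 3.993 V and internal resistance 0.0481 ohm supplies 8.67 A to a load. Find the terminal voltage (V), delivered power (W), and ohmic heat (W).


Step 1: V_terminal = OCV - I*R = 3.993 - 8.67 * 0.0481 = 3.576 V
Step 2: P_out = V_terminal * I = 3.576 * 8.67 = 31.00 W
Step 3: Q = I^2 * R = 8.67^2 * 0.0481 = 3.616 W

V=3.576 V, P=31.00 W, Q=3.616 W


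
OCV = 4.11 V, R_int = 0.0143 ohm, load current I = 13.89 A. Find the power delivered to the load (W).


Step 1: V_terminal = OCV - I*R = 4.11 - 13.89 * 0.0143 = 3.9114 V
Step 2: P_out = V_terminal * I = 3.9114 * 13.89 = 54.33 W

54.33 W


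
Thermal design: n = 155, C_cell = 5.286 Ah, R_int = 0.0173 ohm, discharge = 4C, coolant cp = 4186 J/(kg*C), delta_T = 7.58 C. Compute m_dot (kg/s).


Step 1: I = 4 * 5.286 = 21.144 A
Step 2: Q_cell = I^2 * R = 21.144^2 * 0.0173 = 7.7343 W
Step 3: Q_total = 155 * 7.7343 = 1198.8 W
Step 4: m_dot = Q_total / (cp * dT) = 1198.8 / (4186 * 7.58) = 0.03778 kg/s

0.03778 kg/s


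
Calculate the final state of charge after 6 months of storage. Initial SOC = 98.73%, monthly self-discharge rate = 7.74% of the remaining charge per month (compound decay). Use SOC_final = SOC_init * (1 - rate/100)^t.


Monthly retention factor = 1 - 7.74/100 = 0.9226
Over 6 months: factor^6 = 0.61671
SOC_final = 98.73 * 0.61671 = 60.89%

60.89%


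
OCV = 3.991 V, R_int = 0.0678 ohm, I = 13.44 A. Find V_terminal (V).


V = OCV - I*R = 3.991 - 13.44 * 0.0678 = 3.080 V

3.080 V


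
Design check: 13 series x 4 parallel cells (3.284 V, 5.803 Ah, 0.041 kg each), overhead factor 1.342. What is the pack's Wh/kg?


Step 1: V_pack = 13 * 3.284 = 42.692 V
Step 2: C_pack = 4 * 5.803 = 23.212 Ah
Step 3: E_pack = V_pack * C_pack = 42.692 * 23.212 = 990.97 Wh
Step 4: m_pack = 13 * 4 * 0.041 * 1.342 = 2.8611 kg
Step 5: ED = E_pack / m_pack = 990.97 / 2.8611 = 346.4 Wh/kg

346.4 Wh/kg


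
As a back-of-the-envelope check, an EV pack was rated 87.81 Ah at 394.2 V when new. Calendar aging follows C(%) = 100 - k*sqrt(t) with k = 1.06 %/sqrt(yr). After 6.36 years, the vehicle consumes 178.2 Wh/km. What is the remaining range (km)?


Step 1: capacity retention = 100 - 1.06 * sqrt(6.36) = 100 - 1.06 * 2.5219 = 97.327%
Step 2: C_now = 87.81 * 97.327/100 = 85.463 Ah
Step 3: E_pack = V * C_now = 394.2 * 85.463 = 33690 Wh
Step 4: range = E_pack / consumption = 33690 / 178.2 = 189.1 km

189.1 km


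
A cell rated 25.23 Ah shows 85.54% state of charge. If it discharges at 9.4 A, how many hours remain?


Step 1: remaining = SOC/100 * C_total = 85.54/100 * 25.23 = 21.582 Ah
Step 2: t = remaining / I = 21.582 / 9.4 = 2.296 hr

2.296 hr


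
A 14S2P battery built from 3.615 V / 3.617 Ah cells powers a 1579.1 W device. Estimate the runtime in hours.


Step 1: E_pack = Ns * V_cell * Np * C_cell = 14 * 3.615 * 2 * 3.617 = 366.11 Wh
Step 2: t = E_pack / P = 366.11 / 1579.1 = 0.2318 hr

0.2318 hr


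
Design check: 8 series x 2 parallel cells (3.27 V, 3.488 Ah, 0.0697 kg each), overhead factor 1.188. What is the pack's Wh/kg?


Step 1: V_pack = 8 * 3.27 = 26.16 V
Step 2: C_pack = 2 * 3.488 = 6.976 Ah
Step 3: E_pack = V_pack * C_pack = 26.16 * 6.976 = 182.49 Wh
Step 4: m_pack = 8 * 2 * 0.0697 * 1.188 = 1.3249 kg
Step 5: ED = E_pack / m_pack = 182.49 / 1.3249 = 137.7 Wh/kg

137.7 Wh/kg


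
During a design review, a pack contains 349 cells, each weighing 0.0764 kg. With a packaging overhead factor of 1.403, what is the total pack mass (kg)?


m_pack = n * m_cell * overhead = 349 * 0.0764 * 1.403 = 37.41 kg

37.41 kg


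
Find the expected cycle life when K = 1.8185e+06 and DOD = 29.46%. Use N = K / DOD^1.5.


DOD^1.5 = 159.9
N = K / DOD^1.5 = 1.8185e+06 / 159.9 = 11370

11370 cycles


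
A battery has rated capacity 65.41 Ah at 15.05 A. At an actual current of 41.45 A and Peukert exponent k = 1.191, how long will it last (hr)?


t_rated = C / I_rated = 65.41 / 15.05 = 4.3462 hr
(I_rated/I)^k = (0.36309)^1.191 = 0.29921
t = t_rated * (I_rated/I)^k = 4.3462 * 0.29921 = 1.300 hr

1.300 hr


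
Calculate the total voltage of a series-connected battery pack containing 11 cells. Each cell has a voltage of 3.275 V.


With 11 cells in series at 3.275 V each, V_pack = 36.025 V

36.025 V


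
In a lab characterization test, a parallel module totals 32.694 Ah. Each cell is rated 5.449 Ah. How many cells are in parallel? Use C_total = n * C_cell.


n = C_total / C_cell = 32.694 / 5.449 = 6

6


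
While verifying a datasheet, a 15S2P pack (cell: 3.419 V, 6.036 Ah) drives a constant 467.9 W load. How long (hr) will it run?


Step 1: E_pack = Ns * V_cell * Np * C_cell = 15 * 3.419 * 2 * 6.036 = 619.11 Wh
Step 2: t = E_pack / P = 619.11 / 467.9 = 1.323 hr

1.323 hr


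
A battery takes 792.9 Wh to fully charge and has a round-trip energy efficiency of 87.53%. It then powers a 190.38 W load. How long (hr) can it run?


Step 1: E_discharge = eta/100 * E_charge = 87.53/100 * 792.9 = 694.03 Wh
Step 2: t = E_discharge / P = 694.03 / 190.38 = 3.645 hr

3.645 hr


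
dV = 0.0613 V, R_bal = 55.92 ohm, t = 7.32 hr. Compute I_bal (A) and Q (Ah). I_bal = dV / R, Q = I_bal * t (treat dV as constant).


First, Ohm's law: I_bal = 0.0613 V / 55.92 ohm = 0.0010962 A
Then Q = I * t = 0.0010962 A * 7.32 hr = 0.008024 Ah

I=0.0010962 A, Q=0.008024 Ah


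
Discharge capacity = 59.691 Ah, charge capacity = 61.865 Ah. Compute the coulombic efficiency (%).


Coulombic efficiency = 59.691/61.865 * 100% = 96.49%

96.49%


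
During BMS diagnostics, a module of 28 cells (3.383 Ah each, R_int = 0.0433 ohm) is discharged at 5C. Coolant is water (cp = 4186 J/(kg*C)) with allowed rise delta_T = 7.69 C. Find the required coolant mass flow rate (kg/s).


Step 1: I = 5 * 3.383 = 16.915 A
Step 2: Q_cell = I^2 * R = 16.915^2 * 0.0433 = 12.389 W
Step 3: Q_total = 28 * 12.389 = 346.89 W
Step 4: m_dot = Q_total / (cp * dT) = 346.89 / (4186 * 7.69) = 0.01078 kg/s

0.01078 kg/s


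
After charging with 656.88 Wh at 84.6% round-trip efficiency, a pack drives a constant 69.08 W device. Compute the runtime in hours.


Step 1: E_discharge = eta/100 * E_charge = 84.6/100 * 656.88 = 555.72 Wh
Step 2: t = E_discharge / P = 555.72 / 69.08 = 8.045 hr

8.045 hr


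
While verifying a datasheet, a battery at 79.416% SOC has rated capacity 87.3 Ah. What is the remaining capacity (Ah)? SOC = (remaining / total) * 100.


remaining = SOC / 100 * total = 79.416 / 100 * 87.3 = 69.33 Ah

69.33 Ah


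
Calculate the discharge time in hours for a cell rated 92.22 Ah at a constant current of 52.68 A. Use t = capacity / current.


Runtime = 92.22 Ah / 52.68 A = 1.751 hr

1.751 hr


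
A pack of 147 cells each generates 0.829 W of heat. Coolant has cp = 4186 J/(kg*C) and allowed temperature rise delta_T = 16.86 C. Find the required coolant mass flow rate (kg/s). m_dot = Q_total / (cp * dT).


Step 1: Total heat Q = 147 * 0.829 W = 121.86 W
Step 2: denom = cp * dT = 4186 * 16.86 = 70576
Step 3: m_dot = 121.86 / 70576 = 0.001727 kg/s

0.001727 kg/s


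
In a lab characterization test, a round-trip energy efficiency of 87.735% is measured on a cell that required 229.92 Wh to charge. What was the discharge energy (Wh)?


E_dis = eta/100 * E_chg = 87.735/100 * 229.92 = 201.7 Wh

201.7 Wh


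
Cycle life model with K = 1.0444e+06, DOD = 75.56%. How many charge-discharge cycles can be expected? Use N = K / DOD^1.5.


Step 1: DOD^1.5 = 75.56^1.5 = 656.81
Step 2: N = 1.0444e+06 / 656.81 = 1590 cycles

1590 cycles


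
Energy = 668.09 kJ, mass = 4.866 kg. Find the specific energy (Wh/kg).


Convert: E = 668.09 kJ = 185.58 Wh
ED = E / m = 185.58 / 4.866 = 38.14 Wh/kg

38.14 Wh/kg


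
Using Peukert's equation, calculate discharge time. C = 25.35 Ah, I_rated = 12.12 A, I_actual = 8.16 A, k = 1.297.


t_rated = C / I_rated = 25.35 / 12.12 = 2.0916 hr
(I_rated/I)^k = (1.4853)^1.297 = 1.6705
t = t_rated * (I_rated/I)^k = 2.0916 * 1.6705 = 3.494 hr

3.494 hr


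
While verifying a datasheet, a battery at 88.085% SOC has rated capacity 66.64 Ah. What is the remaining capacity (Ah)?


remaining = SOC / 100 * total = 88.085 / 100 * 66.64 = 58.70 Ah

58.70 Ah


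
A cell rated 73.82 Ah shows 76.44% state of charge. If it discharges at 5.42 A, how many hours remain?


Step 1: remaining = SOC/100 * C_total = 76.44/100 * 73.82 = 56.428 Ah
Step 2: t = remaining / I = 56.428 / 5.42 = 10.41 hr

10.41 hr


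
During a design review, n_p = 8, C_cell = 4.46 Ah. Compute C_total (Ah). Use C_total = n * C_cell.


Parallel capacities add: 8 * 4.46 Ah = 35.68 Ah

35.68 Ah


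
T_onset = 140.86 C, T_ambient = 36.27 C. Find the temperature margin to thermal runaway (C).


Safety margin = 140.86 C - 36.27 C = 104.59 C

104.59 C


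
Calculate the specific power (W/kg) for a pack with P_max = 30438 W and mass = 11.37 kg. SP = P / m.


SP = P / m = 30438 / 11.37 = 2677 W/kg

2677 W/kg


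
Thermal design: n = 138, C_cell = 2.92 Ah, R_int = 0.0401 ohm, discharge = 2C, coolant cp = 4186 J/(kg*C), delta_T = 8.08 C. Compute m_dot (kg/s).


Step 1: I = 2 * 2.92 = 5.84 A
Step 2: Q_cell = I^2 * R = 5.84^2 * 0.0401 = 1.3676 W
Step 3: Q_total = 138 * 1.3676 = 188.73 W
Step 4: m_dot = Q_total / (cp * dT) = 188.73 / (4186 * 8.08) = 0.005580 kg/s

0.005580 kg/s


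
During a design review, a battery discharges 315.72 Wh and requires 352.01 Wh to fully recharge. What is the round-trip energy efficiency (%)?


eta_e = E_dis / E_chg * 100 = 315.72 / 352.01 * 100 = 89.69%

89.69%


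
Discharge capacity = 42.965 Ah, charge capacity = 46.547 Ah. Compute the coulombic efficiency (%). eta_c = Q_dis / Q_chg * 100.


eta_c = Q_dis / Q_chg * 100 = 42.965 / 46.547 * 100 = 92.30%

92.30%


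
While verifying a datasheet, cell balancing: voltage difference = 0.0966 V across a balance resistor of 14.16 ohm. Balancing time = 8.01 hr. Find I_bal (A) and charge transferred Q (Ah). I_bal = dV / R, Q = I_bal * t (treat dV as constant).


I_bal = dV / R = 0.0966 / 14.16 = 0.006822 A
Q = I_bal * t = 0.006822 * 8.01 = 0.05464 Ah

I=0.006822 A, Q=0.05464 Ah


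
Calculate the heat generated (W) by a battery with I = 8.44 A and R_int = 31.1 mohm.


Convert: R = 31.1 mohm = 0.0311 ohm
Q = I^2 * R = 8.44^2 * 0.0311 = 2.215 W

2.215 W


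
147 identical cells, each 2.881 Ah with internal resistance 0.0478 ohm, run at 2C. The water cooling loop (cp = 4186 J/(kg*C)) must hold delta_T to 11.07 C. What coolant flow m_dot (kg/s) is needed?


Step 1: I = 2 * 2.881 = 5.762 A
Step 2: Q_cell = I^2 * R = 5.762^2 * 0.0478 = 1.587 W
Step 3: Q_total = 147 * 1.587 = 233.29 W
Step 4: m_dot = Q_total / (cp * dT) = 233.29 / (4186 * 11.07) = 0.005034 kg/s

0.005034 kg/s


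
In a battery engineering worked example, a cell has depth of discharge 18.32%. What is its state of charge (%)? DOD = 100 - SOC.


SOC = 100 - DOD = 100 - 18.32 = 81.68%

81.68%


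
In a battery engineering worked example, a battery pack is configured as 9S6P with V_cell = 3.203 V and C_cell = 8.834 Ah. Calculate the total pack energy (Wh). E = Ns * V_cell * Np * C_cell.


E = Ns * Vcell * Np * Ccell = 9 * 3.203 * 6 * 8.834 = 1528 Wh

1528 Wh


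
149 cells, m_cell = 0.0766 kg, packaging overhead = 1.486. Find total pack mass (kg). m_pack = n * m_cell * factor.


m_pack = n * m_cell * overhead = 149 * 0.0766 * 1.486 = 16.96 kg

16.96 kg


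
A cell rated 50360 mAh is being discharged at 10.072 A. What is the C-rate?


Convert: capacity = 50360 mAh = 50.36 Ah
Rearranging: C_rate = 10.072 / 50.36 = 0.2C

0.2C


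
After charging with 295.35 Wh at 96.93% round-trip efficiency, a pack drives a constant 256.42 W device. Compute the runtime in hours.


Step 1: E_discharge = eta/100 * E_charge = 96.93/100 * 295.35 = 286.28 Wh
Step 2: t = E_discharge / P = 286.28 / 256.42 = 1.116 hr

1.116 hr


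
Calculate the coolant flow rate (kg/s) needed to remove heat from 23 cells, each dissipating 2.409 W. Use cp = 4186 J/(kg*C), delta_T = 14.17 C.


Step 1: Total heat Q = 23 * 2.409 W = 55.407 W
Step 2: denom = cp * dT = 4186 * 14.17 = 59316
Step 3: m_dot = 55.407 / 59316 = 9.341e-04 kg/s

9.341e-04 kg/s


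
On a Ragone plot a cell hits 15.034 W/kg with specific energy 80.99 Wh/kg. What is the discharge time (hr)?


t = E / P = 80.99 / 15.034 = 5.387 hr

5.387 hr


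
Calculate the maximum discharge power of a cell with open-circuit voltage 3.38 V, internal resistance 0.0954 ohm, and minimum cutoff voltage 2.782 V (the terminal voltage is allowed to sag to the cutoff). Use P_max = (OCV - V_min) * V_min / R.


dV = OCV - V_min = 0.598 V (so I_max = dV / R)
P_max = dV * V_min / R = 0.598 * 2.782 / 0.0954 = 17.44 W

17.44 W


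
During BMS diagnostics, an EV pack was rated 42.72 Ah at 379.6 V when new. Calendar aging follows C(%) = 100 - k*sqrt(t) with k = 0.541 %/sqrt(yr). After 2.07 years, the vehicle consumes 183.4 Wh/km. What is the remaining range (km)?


Step 1: capacity retention = 100 - 0.541 * sqrt(2.07) = 100 - 0.541 * 1.4387 = 99.222%
Step 2: C_now = 42.72 * 99.222/100 = 42.388 Ah
Step 3: E_pack = V * C_now = 379.6 * 42.388 = 16090 Wh
Step 4: range = E_pack / consumption = 16090 / 183.4 = 87.73 km

87.73 km


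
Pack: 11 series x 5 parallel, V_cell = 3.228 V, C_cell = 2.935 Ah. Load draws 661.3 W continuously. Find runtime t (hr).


Step 1: E_pack = Ns * V_cell * Np * C_cell = 11 * 3.228 * 5 * 2.935 = 521.08 Wh
Step 2: t = E_pack / P = 521.08 / 661.3 = 0.7880 hr

0.7880 hr


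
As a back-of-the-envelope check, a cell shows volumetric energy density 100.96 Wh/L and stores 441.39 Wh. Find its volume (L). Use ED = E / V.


V = E / ED = 441.39 / 100.96 = 4.372 L

4.372 L


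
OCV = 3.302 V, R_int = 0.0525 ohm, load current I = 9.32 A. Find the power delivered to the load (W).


Step 1: V_terminal = OCV - I*R = 3.302 - 9.32 * 0.0525 = 2.8127 V
Step 2: P_out = V_terminal * I = 2.8127 * 9.32 = 26.21 W

26.21 W


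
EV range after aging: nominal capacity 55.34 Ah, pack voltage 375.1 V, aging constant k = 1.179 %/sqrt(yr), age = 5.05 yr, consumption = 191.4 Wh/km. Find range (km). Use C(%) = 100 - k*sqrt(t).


Step 1: capacity retention = 100 - 1.179 * sqrt(5.05) = 100 - 1.179 * 2.2472 = 97.351%
Step 2: C_now = 55.34 * 97.351/100 = 53.874 Ah
Step 3: E_pack = V * C_now = 375.1 * 53.874 = 20208 Wh
Step 4: range = E_pack / consumption = 20208 / 191.4 = 105.6 km

105.6 km


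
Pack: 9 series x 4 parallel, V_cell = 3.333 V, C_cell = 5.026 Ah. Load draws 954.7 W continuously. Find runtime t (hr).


Step 1: E_pack = Ns * V_cell * Np * C_cell = 9 * 3.333 * 4 * 5.026 = 603.06 Wh
Step 2: t = E_pack / P = 603.06 / 954.7 = 0.6317 hr

0.6317 hr


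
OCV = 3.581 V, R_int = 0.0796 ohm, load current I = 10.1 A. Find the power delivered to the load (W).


Step 1: V_terminal = OCV - I*R = 3.581 - 10.1 * 0.0796 = 2.777 V
Step 2: P_out = V_terminal * I = 2.777 * 10.1 = 28.05 W

28.05 W


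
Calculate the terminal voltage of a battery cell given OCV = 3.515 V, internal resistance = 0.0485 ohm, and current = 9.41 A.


V = OCV - I*R = 3.515 - 9.41 * 0.0485 = 3.059 V

3.059 V


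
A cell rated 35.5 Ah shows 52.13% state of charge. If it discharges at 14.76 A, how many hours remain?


Step 1: remaining = SOC/100 * C_total = 52.13/100 * 35.5 = 18.506 Ah
Step 2: t = remaining / I = 18.506 / 14.76 = 1.254 hr

1.254 hr


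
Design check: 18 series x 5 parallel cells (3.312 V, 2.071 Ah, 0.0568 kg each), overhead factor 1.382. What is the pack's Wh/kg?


Step 1: V_pack = 18 * 3.312 = 59.616 V
Step 2: C_pack = 5 * 2.071 = 10.355 Ah
Step 3: E_pack = V_pack * C_pack = 59.616 * 10.355 = 617.32 Wh
Step 4: m_pack = 18 * 5 * 0.0568 * 1.382 = 7.0648 kg
Step 5: ED = E_pack / m_pack = 617.32 / 7.0648 = 87.38 Wh/kg

87.38 Wh/kg


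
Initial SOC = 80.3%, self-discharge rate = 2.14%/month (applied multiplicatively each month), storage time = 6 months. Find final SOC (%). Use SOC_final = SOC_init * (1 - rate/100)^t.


Monthly retention factor = 1 - 2.14/100 = 0.9786
Over 6 months: factor^6 = 0.87828
SOC_final = 80.3 * 0.87828 = 70.53%

70.53%


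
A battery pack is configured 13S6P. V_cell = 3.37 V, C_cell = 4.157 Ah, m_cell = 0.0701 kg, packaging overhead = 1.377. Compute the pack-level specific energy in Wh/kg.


Step 1: V_pack = 13 * 3.37 = 43.81 V
Step 2: C_pack = 6 * 4.157 = 24.942 Ah
Step 3: E_pack = V_pack * C_pack = 43.81 * 24.942 = 1092.7 Wh
Step 4: m_pack = 13 * 6 * 0.0701 * 1.377 = 7.5292 kg
Step 5: ED = E_pack / m_pack = 1092.7 / 7.5292 = 145.1 Wh/kg

145.1 Wh/kg


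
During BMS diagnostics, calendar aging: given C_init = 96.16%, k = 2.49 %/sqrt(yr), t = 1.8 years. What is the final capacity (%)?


Step 1: sqrt(1.8 yr) = 1.3416
Step 2: drop = 2.49 * 1.3416 = 3.3406
Step 3: C_final = 96.16 - 3.3406 = 92.82%

92.82%
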